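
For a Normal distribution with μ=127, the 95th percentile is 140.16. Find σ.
σ = 8.0007

For X ~ Normal(μ, σ), the p-th percentile satisfies x = μ + z_p × σ,
where z_p = Φ⁻¹(p) is the standard normal quantile.

Step 1: z_{0.95} = Φ⁻¹(0.95) = 1.6449

Step 2: Solve for σ:
140.16 = 127 + 1.6449 × σ
σ = (140.16 - 127) / 1.6449
σ = 13.16 / 1.6449
σ = 8.0007

Verification: μ + z × σ = 127 + 1.6449 × 8.0007 = 140.16 ✓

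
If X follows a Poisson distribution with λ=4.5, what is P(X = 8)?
0.046329

We have X ~ Poisson(λ=4.5).

For a Poisson distribution, the PMF gives us the probability of each outcome.

Using the PMF formula:
P(X = 8) = 0.046329

Rounded to 4 decimal places: 0.0463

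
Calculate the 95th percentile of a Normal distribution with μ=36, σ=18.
65.6074

We have X ~ Normal(μ=36, σ=18).

We want to find x such that P(X ≤ x) = 0.95.

This is the 95th percentile, which means 95% of values fall below this point.

Using the inverse CDF (quantile function):
x = F⁻¹(0.95) = 65.6074

Verification: P(X ≤ 65.6074) = 0.95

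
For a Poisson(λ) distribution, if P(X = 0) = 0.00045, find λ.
λ = 7.7063

For a Poisson(λ) distribution, the PMF at 0 is:
P(X = 0) = λ^0 e^(-λ) / 0! = e^(-λ)

Given P(X = 0) = 0.00045:
e^(-λ) = 0.00045
-λ = ln(0.00045)
λ = -ln(0.00045) = 7.7063

Verification: e^(-7.7063) = 0.00045 ✓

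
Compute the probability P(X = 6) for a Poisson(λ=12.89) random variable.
0.016074

We have X ~ Poisson(λ=12.89).

For a Poisson distribution, the PMF gives us the probability of each outcome.

Using the PMF formula:
P(X = 6) = 0.016074

Rounded to 4 decimal places: 0.0161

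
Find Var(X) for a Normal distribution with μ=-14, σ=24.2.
585.6400

We have X ~ Normal(μ=-14, σ=24.2).

For a Normal distribution with μ=-14, σ=24.2:
Var(X) = 585.6400

The variance measures the spread of the distribution around the mean.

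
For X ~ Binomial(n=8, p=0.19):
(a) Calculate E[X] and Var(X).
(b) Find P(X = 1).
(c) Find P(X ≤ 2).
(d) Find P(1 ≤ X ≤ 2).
(a) E[X] = 1.5200, Var(X) = 1.2312
(b) P(X = 1) = 0.347727
(c) P(X ≤ 2) = 0.818509
(d) P(1 ≤ X ≤ 2) = 0.633207

We have X ~ Binomial(n=8, p=0.19).

(a) Moments:
E[X] = 1.5200
Var(X) = 1.2312
σ = √Var(X) = 1.1096

(b) Point probability using PMF:
P(X = 1) = 0.347727

(c) Cumulative probability using CDF:
P(X ≤ 2) = F(2) = 0.818509

(d) Range probability:
P(1 ≤ X ≤ 2) = P(X ≤ 2) - P(X ≤ 0)
                   = F(2) - F(0)
                   = 0.818509 - 0.185302
                   = 0.633207

This means approximately 63.3% of outcomes fall in the interval [1, 2].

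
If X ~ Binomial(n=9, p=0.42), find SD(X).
1.4807

We have X ~ Binomial(n=9, p=0.42).

For a Binomial distribution with n=9, p=0.42:
σ = √Var(X) = 1.4807

The standard deviation is the square root of the variance.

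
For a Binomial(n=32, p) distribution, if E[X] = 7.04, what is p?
p = 0.22

For a Binomial(n, p) distribution:
E[X] = n × p

Given n = 32 and E[X] = 7.04:
7.04 = 32 × p
p = 7.04 / 32 = 0.22

Verification: Binomial(32, 0.22) has E[X] = 7.04 ✓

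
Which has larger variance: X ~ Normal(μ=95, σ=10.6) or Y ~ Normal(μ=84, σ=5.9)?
X has larger variance (112.3600 > 34.8100)

Compute the variance for each distribution:

X ~ Normal(μ=95, σ=10.6):
Var(X) = 112.3600

Y ~ Normal(μ=84, σ=5.9):
Var(Y) = 34.8100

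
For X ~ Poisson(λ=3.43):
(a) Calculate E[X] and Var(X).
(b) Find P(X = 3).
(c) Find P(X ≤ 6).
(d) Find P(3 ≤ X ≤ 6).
(a) E[X] = 3.4300, Var(X) = 3.4300
(b) P(X = 3) = 0.217822
(c) P(X ≤ 6) = 0.939974
(d) P(3 ≤ X ≤ 6) = 0.605985

We have X ~ Poisson(λ=3.43).

(a) Moments:
E[X] = 3.4300
Var(X) = 3.4300
σ = √Var(X) = 1.8520

(b) Point probability using PMF:
P(X = 3) = 0.217822

(c) Cumulative probability using CDF:
P(X ≤ 6) = F(6) = 0.939974

(d) Range probability:
P(3 ≤ X ≤ 6) = P(X ≤ 6) - P(X ≤ 2)
                   = F(6) - F(2)
                   = 0.939974 - 0.333989
                   = 0.605985

This means approximately 60.6% of outcomes fall in the interval [3, 6].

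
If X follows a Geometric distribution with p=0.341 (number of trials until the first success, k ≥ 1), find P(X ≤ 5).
0.875713

We have X ~ Geometric(p=0.341) (number of trials until the first success, k ≥ 1).

The CDF gives us P(X ≤ k).

Using the CDF:
P(X ≤ 5) = 0.875713

This means there's approximately a 87.6% chance that X is at most 5.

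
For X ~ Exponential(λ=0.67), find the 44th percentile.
0.8654

We have X ~ Exponential(λ=0.67).

We want to find x such that P(X ≤ x) = 0.44.

This is the 44th percentile, which means 44% of values fall below this point.

Using the inverse CDF (quantile function):
x = F⁻¹(0.44) = 0.8654

Verification: P(X ≤ 0.8654) = 0.44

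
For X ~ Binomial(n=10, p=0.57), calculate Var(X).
2.4510

We have X ~ Binomial(n=10, p=0.57).

For a Binomial distribution with n=10, p=0.57:
Var(X) = 2.4510

The variance measures the spread of the distribution around the mean.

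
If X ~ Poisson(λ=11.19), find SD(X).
3.3451

We have X ~ Poisson(λ=11.19).

For a Poisson distribution with λ=11.19:
σ = √Var(X) = 3.3451

The standard deviation is the square root of the variance.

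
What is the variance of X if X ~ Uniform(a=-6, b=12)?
27.0000

We have X ~ Uniform(a=-6, b=12).

For a Uniform distribution with a=-6, b=12:
Var(X) = 27.0000

The variance measures the spread of the distribution around the mean.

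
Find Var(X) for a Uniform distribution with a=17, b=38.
36.7500

We have X ~ Uniform(a=17, b=38).

For a Uniform distribution with a=17, b=38:
Var(X) = 36.7500

The variance measures the spread of the distribution around the mean.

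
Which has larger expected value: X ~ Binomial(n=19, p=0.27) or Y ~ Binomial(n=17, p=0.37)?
Y has larger mean (6.2900 > 5.1300)

Compute the expected value for each distribution:

X ~ Binomial(n=19, p=0.27):
E[X] = 5.1300

Y ~ Binomial(n=17, p=0.37):
E[Y] = 6.2900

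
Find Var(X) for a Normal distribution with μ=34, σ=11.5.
132.2500

We have X ~ Normal(μ=34, σ=11.5).

For a Normal distribution with μ=34, σ=11.5:
Var(X) = 132.2500

The variance measures the spread of the distribution around the mean.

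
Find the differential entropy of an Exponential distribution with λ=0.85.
1.1625 nats

We have X ~ Exponential(λ=0.85).

The differential entropy measures the uncertainty or information content of the distribution.

For an Exponential distribution with λ=0.85:
h(X) = 1.1625 nats

(In bits, this would be 1.6772 bits.)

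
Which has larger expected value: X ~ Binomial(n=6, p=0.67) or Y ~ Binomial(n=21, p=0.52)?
Y has larger mean (10.9200 > 4.0200)

Compute the expected value for each distribution:

X ~ Binomial(n=6, p=0.67):
E[X] = 4.0200

Y ~ Binomial(n=21, p=0.52):
E[Y] = 10.9200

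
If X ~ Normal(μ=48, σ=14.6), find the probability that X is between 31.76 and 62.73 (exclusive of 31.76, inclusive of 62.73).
0.710491

We have X ~ Normal(μ=48, σ=14.6).

To find P(31.76 < X ≤ 62.73), we use:
P(31.76 < X ≤ 62.73) = P(X ≤ 62.73) - P(X ≤ 31.76)
                 = F(62.73) - F(31.76)
                 = 0.843490 - 0.132998
                 = 0.710491

So there's approximately a 71.0% chance that X falls in this range.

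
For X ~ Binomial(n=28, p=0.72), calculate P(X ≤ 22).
0.837607

We have X ~ Binomial(n=28, p=0.72).

The CDF gives us P(X ≤ k).

Using the CDF:
P(X ≤ 22) = 0.837607

This means there's approximately a 83.8% chance that X is at most 22.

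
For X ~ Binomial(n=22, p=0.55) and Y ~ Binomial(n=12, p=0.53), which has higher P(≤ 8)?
Y has higher probability (P(Y ≤ 8) = 0.8934 > P(X ≤ 8) = 0.0617)

Compute P(≤ 8) for each distribution:

X ~ Binomial(n=22, p=0.55):
P(X ≤ 8) = 0.0617

Y ~ Binomial(n=12, p=0.53):
P(Y ≤ 8) = 0.8934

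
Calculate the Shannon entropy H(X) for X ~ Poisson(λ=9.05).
2.5105 nats

We have X ~ Poisson(λ=9.05).

The Shannon entropy measures the uncertainty or information content of the distribution.

For a Poisson distribution with λ=9.05:
H(X) = 2.5105 nats

(In bits, this would be 3.6219 bits.)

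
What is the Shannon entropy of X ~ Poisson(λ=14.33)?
2.7441 nats

We have X ~ Poisson(λ=14.33).

The Shannon entropy measures the uncertainty or information content of the distribution.

For a Poisson distribution with λ=14.33:
H(X) = 2.7441 nats

(In bits, this would be 3.9589 bits.)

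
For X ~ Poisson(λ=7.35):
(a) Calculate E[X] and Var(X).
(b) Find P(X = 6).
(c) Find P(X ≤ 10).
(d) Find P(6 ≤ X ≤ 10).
(a) E[X] = 7.3500, Var(X) = 7.3500
(b) P(X = 6) = 0.140711
(c) P(X ≤ 10) = 0.874788
(d) P(6 ≤ X ≤ 10) = 0.616534

We have X ~ Poisson(λ=7.35).

(a) Moments:
E[X] = 7.3500
Var(X) = 7.3500
σ = √Var(X) = 2.7111

(b) Point probability using PMF:
P(X = 6) = 0.140711

(c) Cumulative probability using CDF:
P(X ≤ 10) = F(10) = 0.874788

(d) Range probability:
P(6 ≤ X ≤ 10) = P(X ≤ 10) - P(X ≤ 5)
                   = F(10) - F(5)
                   = 0.874788 - 0.258254
                   = 0.616534

This means approximately 61.7% of outcomes fall in the interval [6, 10].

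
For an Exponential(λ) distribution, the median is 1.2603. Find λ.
λ = 0.5500

For X ~ Exponential(λ), the CDF is F(x) = 1 - e^(-λx).
The median m satisfies F(m) = 0.5:
1 - e^(-λm) = 0.5
e^(-λm) = 0.5
λm = ln(2)
m = ln(2) / λ

Given m = 1.2603:
λ = ln(2) / 1.2603 = 0.693147 / 1.2603 = 0.5500

Verification: ln(2) / 0.5500 = 1.2603 ✓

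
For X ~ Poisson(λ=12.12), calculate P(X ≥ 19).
0.040575

We have X ~ Poisson(λ=12.12).

For discrete distributions, P(X ≥ 19) = 1 - P(X ≤ 18).

P(X ≤ 18) = 0.959425
P(X ≥ 19) = 1 - 0.959425 = 0.040575

So there's approximately a 4.1% chance that X is at least 19.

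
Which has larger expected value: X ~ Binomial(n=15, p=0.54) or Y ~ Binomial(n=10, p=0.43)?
X has larger mean (8.1000 > 4.3000)

Compute the expected value for each distribution:

X ~ Binomial(n=15, p=0.54):
E[X] = 8.1000

Y ~ Binomial(n=10, p=0.43):
E[Y] = 4.3000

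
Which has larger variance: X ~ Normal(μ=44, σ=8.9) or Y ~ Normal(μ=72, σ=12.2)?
Y has larger variance (148.8400 > 79.2100)

Compute the variance for each distribution:

X ~ Normal(μ=44, σ=8.9):
Var(X) = 79.2100

Y ~ Normal(μ=72, σ=12.2):
Var(Y) = 148.8400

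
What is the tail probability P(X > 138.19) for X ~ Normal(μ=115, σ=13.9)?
0.047624

We have X ~ Normal(μ=115, σ=13.9).

P(X > 138.19) = 1 - P(X ≤ 138.19)
                = 1 - F(138.19)
                = 1 - 0.952376
                = 0.047624

So there's approximately a 4.8% chance that X exceeds 138.19.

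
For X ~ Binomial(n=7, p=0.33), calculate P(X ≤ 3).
0.831786

We have X ~ Binomial(n=7, p=0.33).

The CDF gives us P(X ≤ k).

Using the CDF:
P(X ≤ 3) = 0.831786

This means there's approximately a 83.2% chance that X is at most 3.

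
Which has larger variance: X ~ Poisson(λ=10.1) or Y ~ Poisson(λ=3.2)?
X has larger variance (10.1000 > 3.2000)

Compute the variance for each distribution:

X ~ Poisson(λ=10.1):
Var(X) = 10.1000

Y ~ Poisson(λ=3.2):
Var(Y) = 3.2000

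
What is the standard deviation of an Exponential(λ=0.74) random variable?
1.3514

We have X ~ Exponential(λ=0.74).

For an Exponential distribution with λ=0.74:
σ = √Var(X) = 1.3514

The standard deviation is the square root of the variance.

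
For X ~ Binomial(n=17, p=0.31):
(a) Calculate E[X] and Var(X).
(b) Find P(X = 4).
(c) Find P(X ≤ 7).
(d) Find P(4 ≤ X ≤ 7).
(a) E[X] = 5.2700, Var(X) = 3.6363
(b) P(X = 4) = 0.176629
(c) P(X ≤ 7) = 0.877294
(d) P(4 ≤ X ≤ 7) = 0.699231

We have X ~ Binomial(n=17, p=0.31).

(a) Moments:
E[X] = 5.2700
Var(X) = 3.6363
σ = √Var(X) = 1.9069

(b) Point probability using PMF:
P(X = 4) = 0.176629

(c) Cumulative probability using CDF:
P(X ≤ 7) = F(7) = 0.877294

(d) Range probability:
P(4 ≤ X ≤ 7) = P(X ≤ 7) - P(X ≤ 3)
                   = F(7) - F(3)
                   = 0.877294 - 0.178063
                   = 0.699231

This means approximately 69.9% of outcomes fall in the interval [4, 7].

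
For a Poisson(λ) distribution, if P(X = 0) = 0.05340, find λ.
λ = 2.9299

For a Poisson(λ) distribution, the PMF at 0 is:
P(X = 0) = λ^0 e^(-λ) / 0! = e^(-λ)

Given P(X = 0) = 0.05340:
e^(-λ) = 0.05340
-λ = ln(0.05340)
λ = -ln(0.05340) = 2.9299

Verification: e^(-2.9299) = 0.05340 ✓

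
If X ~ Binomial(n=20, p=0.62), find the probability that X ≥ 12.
0.665918

We have X ~ Binomial(n=20, p=0.62).

For discrete distributions, P(X ≥ 12) = 1 - P(X ≤ 11).

P(X ≤ 11) = 0.334082
P(X ≥ 12) = 1 - 0.334082 = 0.665918

So there's approximately a 66.6% chance that X is at least 12.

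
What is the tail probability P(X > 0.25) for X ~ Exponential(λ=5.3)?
0.265803

We have X ~ Exponential(λ=5.3).

P(X > 0.25) = 1 - P(X ≤ 0.25)
                = 1 - F(0.25)
                = 1 - 0.734197
                = 0.265803

So there's approximately a 26.6% chance that X exceeds 0.25.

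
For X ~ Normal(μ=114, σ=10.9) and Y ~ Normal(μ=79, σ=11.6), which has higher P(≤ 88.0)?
Y has higher probability (P(Y ≤ 88.0) = 0.7811 > P(X ≤ 88.0) = 0.0085)

Compute P(≤ 88.0) for each distribution:

X ~ Normal(μ=114, σ=10.9):
P(X ≤ 88.0) = 0.0085

Y ~ Normal(μ=79, σ=11.6):
P(Y ≤ 88.0) = 0.7811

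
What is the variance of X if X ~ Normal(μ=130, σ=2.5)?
6.2500

We have X ~ Normal(μ=130, σ=2.5).

For a Normal distribution with μ=130, σ=2.5:
Var(X) = 6.2500

The variance measures the spread of the distribution around the mean.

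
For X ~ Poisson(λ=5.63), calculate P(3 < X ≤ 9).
0.751801

We have X ~ Poisson(λ=5.63).

To find P(3 < X ≤ 9), we use:
P(3 < X ≤ 9) = P(X ≤ 9) - P(X ≤ 3)
                 = F(9) - F(3)
                 = 0.939199 - 0.187398
                 = 0.751801

So there's approximately a 75.2% chance that X falls in this range.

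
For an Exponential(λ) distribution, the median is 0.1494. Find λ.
λ = 4.6395

For X ~ Exponential(λ), the CDF is F(x) = 1 - e^(-λx).
The median m satisfies F(m) = 0.5:
1 - e^(-λm) = 0.5
e^(-λm) = 0.5
λm = ln(2)
m = ln(2) / λ

Given m = 0.1494:
λ = ln(2) / 0.1494 = 0.693147 / 0.1494 = 4.6395

Verification: ln(2) / 4.6395 = 0.1494 ✓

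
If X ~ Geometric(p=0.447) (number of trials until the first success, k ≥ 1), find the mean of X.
2.2371

We have X ~ Geometric(p=0.447) (number of trials until the first success, k ≥ 1).

For a Geometric distribution with p=0.447 (number of trials until the first success, k ≥ 1):
E[X] = 2.2371

This is the expected (average) value of X.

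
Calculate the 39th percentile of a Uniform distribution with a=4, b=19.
9.8500

We have X ~ Uniform(a=4, b=19).

We want to find x such that P(X ≤ x) = 0.39.

This is the 39th percentile, which means 39% of values fall below this point.

Using the inverse CDF (quantile function):
x = F⁻¹(0.39) = 9.8500

Verification: P(X ≤ 9.8500) = 0.39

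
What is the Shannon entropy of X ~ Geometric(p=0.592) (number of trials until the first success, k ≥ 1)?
1.1421 nats

We have X ~ Geometric(p=0.592) (number of trials until the first success, k ≥ 1).

The Shannon entropy measures the uncertainty or information content of the distribution.

For a Geometric distribution with p=0.592 (number of trials until the first success, k ≥ 1):
H(X) = 1.1421 nats

(In bits, this would be 1.6477 bits.)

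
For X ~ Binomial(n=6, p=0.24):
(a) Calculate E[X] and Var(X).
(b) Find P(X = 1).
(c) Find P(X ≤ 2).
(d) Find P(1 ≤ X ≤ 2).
(a) E[X] = 1.4400, Var(X) = 1.0944
(b) P(X = 1) = 0.365116
(c) P(X ≤ 2) = 0.846065
(d) P(1 ≤ X ≤ 2) = 0.653365

We have X ~ Binomial(n=6, p=0.24).

(a) Moments:
E[X] = 1.4400
Var(X) = 1.0944
σ = √Var(X) = 1.0461

(b) Point probability using PMF:
P(X = 1) = 0.365116

(c) Cumulative probability using CDF:
P(X ≤ 2) = F(2) = 0.846065

(d) Range probability:
P(1 ≤ X ≤ 2) = P(X ≤ 2) - P(X ≤ 0)
                   = F(2) - F(0)
                   = 0.846065 - 0.192700
                   = 0.653365

This means approximately 65.3% of outcomes fall in the interval [1, 2].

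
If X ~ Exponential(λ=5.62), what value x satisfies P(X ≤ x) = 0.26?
0.0536

We have X ~ Exponential(λ=5.62).

We want to find x such that P(X ≤ x) = 0.26.

This is the 26th percentile, which means 26% of values fall below this point.

Using the inverse CDF (quantile function):
x = F⁻¹(0.26) = 0.0536

Verification: P(X ≤ 0.0536) = 0.26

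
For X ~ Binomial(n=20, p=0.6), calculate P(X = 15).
0.074647

We have X ~ Binomial(n=20, p=0.6).

For a Binomial distribution, the PMF gives us the probability of each outcome.

Using the PMF formula:
P(X = 15) = 0.074647

Rounded to 4 decimal places: 0.0746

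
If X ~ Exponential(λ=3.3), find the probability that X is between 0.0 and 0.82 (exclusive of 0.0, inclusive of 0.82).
0.933197

We have X ~ Exponential(λ=3.3).

To find P(0.0 < X ≤ 0.82), we use:
P(0.0 < X ≤ 0.82) = P(X ≤ 0.82) - P(X ≤ 0.0)
                 = F(0.82) - F(0.0)
                 = 0.933197 - 0.000000
                 = 0.933197

So there's approximately a 93.3% chance that X falls in this range.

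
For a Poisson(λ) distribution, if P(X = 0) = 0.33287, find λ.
λ = 1.1000

For a Poisson(λ) distribution, the PMF at 0 is:
P(X = 0) = λ^0 e^(-λ) / 0! = e^(-λ)

Given P(X = 0) = 0.33287:
e^(-λ) = 0.33287
-λ = ln(0.33287)
λ = -ln(0.33287) = 1.1000

Verification: e^(-1.1000) = 0.33287 ✓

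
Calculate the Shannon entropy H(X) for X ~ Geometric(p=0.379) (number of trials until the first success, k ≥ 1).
1.7509 nats

We have X ~ Geometric(p=0.379) (number of trials until the first success, k ≥ 1).

The Shannon entropy measures the uncertainty or information content of the distribution.

For a Geometric distribution with p=0.379 (number of trials until the first success, k ≥ 1):
H(X) = 1.7509 nats

(In bits, this would be 2.5259 bits.)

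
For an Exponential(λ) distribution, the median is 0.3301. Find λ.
λ = 2.0998

For X ~ Exponential(λ), the CDF is F(x) = 1 - e^(-λx).
The median m satisfies F(m) = 0.5:
1 - e^(-λm) = 0.5
e^(-λm) = 0.5
λm = ln(2)
m = ln(2) / λ

Given m = 0.3301:
λ = ln(2) / 0.3301 = 0.693147 / 0.3301 = 2.0998

Verification: ln(2) / 2.0998 = 0.3301 ✓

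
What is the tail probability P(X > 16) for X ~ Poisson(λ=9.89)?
0.024733

We have X ~ Poisson(λ=9.89).

P(X > 16) = 1 - P(X ≤ 16)
                = 1 - F(16)
                = 1 - 0.975267
                = 0.024733

So there's approximately a 2.5% chance that X exceeds 16.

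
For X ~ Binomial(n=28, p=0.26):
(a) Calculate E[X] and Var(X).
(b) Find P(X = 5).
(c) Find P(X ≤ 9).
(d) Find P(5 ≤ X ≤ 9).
(a) E[X] = 7.2800, Var(X) = 5.3872
(b) P(X = 5) = 0.114726
(c) P(X ≤ 9) = 0.831650
(d) P(5 ≤ X ≤ 9) = 0.720109

We have X ~ Binomial(n=28, p=0.26).

(a) Moments:
E[X] = 7.2800
Var(X) = 5.3872
σ = √Var(X) = 2.3210

(b) Point probability using PMF:
P(X = 5) = 0.114726

(c) Cumulative probability using CDF:
P(X ≤ 9) = F(9) = 0.831650

(d) Range probability:
P(5 ≤ X ≤ 9) = P(X ≤ 9) - P(X ≤ 4)
                   = F(9) - F(4)
                   = 0.831650 - 0.111541
                   = 0.720109

This means approximately 72.0% of outcomes fall in the interval [5, 9].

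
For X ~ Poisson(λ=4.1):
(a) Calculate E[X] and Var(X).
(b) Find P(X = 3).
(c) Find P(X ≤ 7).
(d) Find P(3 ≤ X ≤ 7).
(a) E[X] = 4.1000, Var(X) = 4.1000
(b) P(X = 3) = 0.190368
(c) P(X ≤ 7) = 0.942688
(d) P(3 ≤ X ≤ 7) = 0.718874

We have X ~ Poisson(λ=4.1).

(a) Moments:
E[X] = 4.1000
Var(X) = 4.1000
σ = √Var(X) = 2.0248

(b) Point probability using PMF:
P(X = 3) = 0.190368

(c) Cumulative probability using CDF:
P(X ≤ 7) = F(7) = 0.942688

(d) Range probability:
P(3 ≤ X ≤ 7) = P(X ≤ 7) - P(X ≤ 2)
                   = F(7) - F(2)
                   = 0.942688 - 0.223814
                   = 0.718874

This means approximately 71.9% of outcomes fall in the interval [3, 7].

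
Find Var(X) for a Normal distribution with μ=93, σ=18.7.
349.6900

We have X ~ Normal(μ=93, σ=18.7).

For a Normal distribution with μ=93, σ=18.7:
Var(X) = 349.6900

The variance measures the spread of the distribution around the mean.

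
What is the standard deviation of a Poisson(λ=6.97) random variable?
2.6401

We have X ~ Poisson(λ=6.97).

For a Poisson distribution with λ=6.97:
σ = √Var(X) = 2.6401

The standard deviation is the square root of the variance.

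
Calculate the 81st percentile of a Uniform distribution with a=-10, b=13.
8.6300

We have X ~ Uniform(a=-10, b=13).

We want to find x such that P(X ≤ x) = 0.81.

This is the 81st percentile, which means 81% of values fall below this point.

Using the inverse CDF (quantile function):
x = F⁻¹(0.81) = 8.6300

Verification: P(X ≤ 8.6300) = 0.81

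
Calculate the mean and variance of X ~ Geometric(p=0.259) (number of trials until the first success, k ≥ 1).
E[X] = 3.8610, Var(X) = 11.0463

We have X ~ Geometric(p=0.259) (number of trials until the first success, k ≥ 1).

For a Geometric distribution with p=0.259 (number of trials until the first success, k ≥ 1):

Expected value:
E[X] = 3.8610

Variance:
Var(X) = 11.0463

Standard deviation:
σ = √Var(X) = 3.3236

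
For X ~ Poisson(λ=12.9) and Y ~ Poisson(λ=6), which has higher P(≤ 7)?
Y has higher probability (P(Y ≤ 7) = 0.7440 > P(X ≤ 7) = 0.0569)

Compute P(≤ 7) for each distribution:

X ~ Poisson(λ=12.9):
P(X ≤ 7) = 0.0569

Y ~ Poisson(λ=6):
P(Y ≤ 7) = 0.7440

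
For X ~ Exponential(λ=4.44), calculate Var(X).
0.0507

We have X ~ Exponential(λ=4.44).

For an Exponential distribution with λ=4.44:
Var(X) = 0.0507

The variance measures the spread of the distribution around the mean.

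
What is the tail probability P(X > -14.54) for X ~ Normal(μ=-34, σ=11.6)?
0.046714

We have X ~ Normal(μ=-34, σ=11.6).

P(X > -14.54) = 1 - P(X ≤ -14.54)
                = 1 - F(-14.54)
                = 1 - 0.953286
                = 0.046714

So there's approximately a 4.7% chance that X exceeds -14.54.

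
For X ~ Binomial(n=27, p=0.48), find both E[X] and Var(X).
E[X] = 12.9600, Var(X) = 6.7392

We have X ~ Binomial(n=27, p=0.48).

For a Binomial distribution with n=27, p=0.48:

Expected value:
E[X] = 12.9600

Variance:
Var(X) = 6.7392

Standard deviation:
σ = √Var(X) = 2.5960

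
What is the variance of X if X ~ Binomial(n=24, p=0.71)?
4.9416

We have X ~ Binomial(n=24, p=0.71).

For a Binomial distribution with n=24, p=0.71:
Var(X) = 4.9416

The variance measures the spread of the distribution around the mean.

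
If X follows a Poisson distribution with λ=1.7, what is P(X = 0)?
0.182684

We have X ~ Poisson(λ=1.7).

For a Poisson distribution, the PMF gives us the probability of each outcome.

Using the PMF formula:
P(X = 0) = 0.182684

Rounded to 4 decimal places: 0.1827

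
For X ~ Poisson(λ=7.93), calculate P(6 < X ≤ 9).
0.403272

We have X ~ Poisson(λ=7.93).

To find P(6 < X ≤ 9), we use:
P(6 < X ≤ 9) = P(X ≤ 9) - P(X ≤ 6)
                 = F(9) - F(6)
                 = 0.725271 - 0.321999
                 = 0.403272

So there's approximately a 40.3% chance that X falls in this range.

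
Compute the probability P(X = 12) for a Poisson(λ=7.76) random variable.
0.042450

We have X ~ Poisson(λ=7.76).

For a Poisson distribution, the PMF gives us the probability of each outcome.

Using the PMF formula:
P(X = 12) = 0.042450

Rounded to 4 decimal places: 0.0425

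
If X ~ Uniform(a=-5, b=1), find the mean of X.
-2.0000

We have X ~ Uniform(a=-5, b=1).

For a Uniform distribution with a=-5, b=1:
E[X] = -2.0000

This is the expected (average) value of X.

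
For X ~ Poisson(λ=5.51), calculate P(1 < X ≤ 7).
0.781909

We have X ~ Poisson(λ=5.51).

To find P(1 < X ≤ 7), we use:
P(1 < X ≤ 7) = P(X ≤ 7) - P(X ≤ 1)
                 = F(7) - F(1)
                 = 0.808249 - 0.026340
                 = 0.781909

So there's approximately a 78.2% chance that X falls in this range.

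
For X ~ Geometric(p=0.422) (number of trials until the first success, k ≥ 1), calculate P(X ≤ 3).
0.806899

We have X ~ Geometric(p=0.422) (number of trials until the first success, k ≥ 1).

The CDF gives us P(X ≤ k).

Using the CDF:
P(X ≤ 3) = 0.806899

This means there's approximately a 80.7% chance that X is at most 3.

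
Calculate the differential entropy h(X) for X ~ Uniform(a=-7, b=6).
2.5649 nats

We have X ~ Uniform(a=-7, b=6).

The differential entropy measures the uncertainty or information content of the distribution.

For a Uniform distribution with a=-7, b=6:
h(X) = 2.5649 nats

(In bits, this would be 3.7004 bits.)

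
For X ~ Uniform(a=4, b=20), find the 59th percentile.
13.4400

We have X ~ Uniform(a=4, b=20).

We want to find x such that P(X ≤ x) = 0.59.

This is the 59th percentile, which means 59% of values fall below this point.

Using the inverse CDF (quantile function):
x = F⁻¹(0.59) = 13.4400

Verification: P(X ≤ 13.4400) = 0.59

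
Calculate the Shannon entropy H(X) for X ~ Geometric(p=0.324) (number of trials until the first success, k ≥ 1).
1.9440 nats

We have X ~ Geometric(p=0.324) (number of trials until the first success, k ≥ 1).

The Shannon entropy measures the uncertainty or information content of the distribution.

For a Geometric distribution with p=0.324 (number of trials until the first success, k ≥ 1):
H(X) = 1.9440 nats

(In bits, this would be 2.8046 bits.)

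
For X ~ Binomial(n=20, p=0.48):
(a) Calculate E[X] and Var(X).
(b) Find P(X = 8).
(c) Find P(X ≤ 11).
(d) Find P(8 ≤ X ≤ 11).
(a) E[X] = 9.6000, Var(X) = 4.9920
(b) P(X = 8) = 0.138751
(c) P(X ≤ 11) = 0.802350
(d) P(8 ≤ X ≤ 11) = 0.628429

We have X ~ Binomial(n=20, p=0.48).

(a) Moments:
E[X] = 9.6000
Var(X) = 4.9920
σ = √Var(X) = 2.2343

(b) Point probability using PMF:
P(X = 8) = 0.138751

(c) Cumulative probability using CDF:
P(X ≤ 11) = F(11) = 0.802350

(d) Range probability:
P(8 ≤ X ≤ 11) = P(X ≤ 11) - P(X ≤ 7)
                   = F(11) - F(7)
                   = 0.802350 - 0.173921
                   = 0.628429

This means approximately 62.8% of outcomes fall in the interval [8, 11].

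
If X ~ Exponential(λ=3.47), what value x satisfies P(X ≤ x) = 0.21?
0.0679

We have X ~ Exponential(λ=3.47).

We want to find x such that P(X ≤ x) = 0.21.

This is the 21st percentile, which means 21% of values fall below this point.

Using the inverse CDF (quantile function):
x = F⁻¹(0.21) = 0.0679

Verification: P(X ≤ 0.0679) = 0.21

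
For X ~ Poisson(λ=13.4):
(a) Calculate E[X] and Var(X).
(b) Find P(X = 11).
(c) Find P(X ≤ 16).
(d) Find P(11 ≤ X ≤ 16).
(a) E[X] = 13.4000, Var(X) = 13.4000
(b) P(X = 11) = 0.094940
(c) P(X ≤ 16) = 0.805446
(d) P(11 ≤ X ≤ 16) = 0.586525

We have X ~ Poisson(λ=13.4).

(a) Moments:
E[X] = 13.4000
Var(X) = 13.4000
σ = √Var(X) = 3.6606

(b) Point probability using PMF:
P(X = 11) = 0.094940

(c) Cumulative probability using CDF:
P(X ≤ 16) = F(16) = 0.805446

(d) Range probability:
P(11 ≤ X ≤ 16) = P(X ≤ 16) - P(X ≤ 10)
                   = F(16) - F(10)
                   = 0.805446 - 0.218921
                   = 0.586525

This means approximately 58.7% of outcomes fall in the interval [11, 16].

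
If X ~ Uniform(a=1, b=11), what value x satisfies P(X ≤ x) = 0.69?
7.9000

We have X ~ Uniform(a=1, b=11).

We want to find x such that P(X ≤ x) = 0.69.

This is the 69th percentile, which means 69% of values fall below this point.

Using the inverse CDF (quantile function):
x = F⁻¹(0.69) = 7.9000

Verification: P(X ≤ 7.9000) = 0.69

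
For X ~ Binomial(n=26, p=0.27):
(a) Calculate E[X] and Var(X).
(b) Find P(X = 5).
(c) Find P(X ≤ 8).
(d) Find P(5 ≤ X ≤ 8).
(a) E[X] = 7.0200, Var(X) = 5.1246
(b) P(X = 5) = 0.127260
(c) P(X ≤ 8) = 0.749379
(d) P(5 ≤ X ≤ 8) = 0.619017

We have X ~ Binomial(n=26, p=0.27).

(a) Moments:
E[X] = 7.0200
Var(X) = 5.1246
σ = √Var(X) = 2.2638

(b) Point probability using PMF:
P(X = 5) = 0.127260

(c) Cumulative probability using CDF:
P(X ≤ 8) = F(8) = 0.749379

(d) Range probability:
P(5 ≤ X ≤ 8) = P(X ≤ 8) - P(X ≤ 4)
                   = F(8) - F(4)
                   = 0.749379 - 0.130363
                   = 0.619017

This means approximately 61.9% of outcomes fall in the interval [5, 8].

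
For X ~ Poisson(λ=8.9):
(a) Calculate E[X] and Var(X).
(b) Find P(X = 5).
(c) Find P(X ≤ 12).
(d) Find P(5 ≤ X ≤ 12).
(a) E[X] = 8.9000, Var(X) = 8.9000
(b) P(X = 5) = 0.063467
(c) P(X ≤ 12) = 0.882928
(d) P(5 ≤ X ≤ 12) = 0.824496

We have X ~ Poisson(λ=8.9).

(a) Moments:
E[X] = 8.9000
Var(X) = 8.9000
σ = √Var(X) = 2.9833

(b) Point probability using PMF:
P(X = 5) = 0.063467

(c) Cumulative probability using CDF:
P(X ≤ 12) = F(12) = 0.882928

(d) Range probability:
P(5 ≤ X ≤ 12) = P(X ≤ 12) - P(X ≤ 4)
                   = F(12) - F(4)
                   = 0.882928 - 0.058433
                   = 0.824496

This means approximately 82.4% of outcomes fall in the interval [5, 12].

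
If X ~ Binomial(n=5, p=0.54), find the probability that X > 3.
0.241487

We have X ~ Binomial(n=5, p=0.54).

P(X > 3) = 1 - P(X ≤ 3)
                = 1 - F(3)
                = 1 - 0.758513
                = 0.241487

So there's approximately a 24.1% chance that X exceeds 3.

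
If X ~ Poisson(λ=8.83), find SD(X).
2.9715

We have X ~ Poisson(λ=8.83).

For a Poisson distribution with λ=8.83:
σ = √Var(X) = 2.9715

The standard deviation is the square root of the variance.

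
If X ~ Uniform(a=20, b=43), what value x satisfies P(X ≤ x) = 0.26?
25.9800

We have X ~ Uniform(a=20, b=43).

We want to find x such that P(X ≤ x) = 0.26.

This is the 26th percentile, which means 26% of values fall below this point.

Using the inverse CDF (quantile function):
x = F⁻¹(0.26) = 25.9800

Verification: P(X ≤ 25.9800) = 0.26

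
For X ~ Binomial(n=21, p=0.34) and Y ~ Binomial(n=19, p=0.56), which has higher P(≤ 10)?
X has higher probability (P(X ≤ 10) = 0.9363 > P(Y ≤ 10) = 0.4706)

Compute P(≤ 10) for each distribution:

X ~ Binomial(n=21, p=0.34):
P(X ≤ 10) = 0.9363

Y ~ Binomial(n=19, p=0.56):
P(Y ≤ 10) = 0.4706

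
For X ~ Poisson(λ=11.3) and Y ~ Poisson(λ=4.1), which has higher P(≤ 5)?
Y has higher probability (P(Y ≤ 5) = 0.7693 > P(X ≤ 5) = 0.0313)

Compute P(≤ 5) for each distribution:

X ~ Poisson(λ=11.3):
P(X ≤ 5) = 0.0313

Y ~ Poisson(λ=4.1):
P(Y ≤ 5) = 0.7693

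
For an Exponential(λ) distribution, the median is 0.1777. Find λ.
λ = 3.9007

For X ~ Exponential(λ), the CDF is F(x) = 1 - e^(-λx).
The median m satisfies F(m) = 0.5:
1 - e^(-λm) = 0.5
e^(-λm) = 0.5
λm = ln(2)
m = ln(2) / λ

Given m = 0.1777:
λ = ln(2) / 0.1777 = 0.693147 / 0.1777 = 3.9007

Verification: ln(2) / 3.9007 = 0.1777 ✓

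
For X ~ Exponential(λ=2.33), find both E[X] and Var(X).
E[X] = 0.4292, Var(X) = 0.1842

We have X ~ Exponential(λ=2.33).

For an Exponential distribution with λ=2.33:

Expected value:
E[X] = 0.4292

Variance:
Var(X) = 0.1842

Standard deviation:
σ = √Var(X) = 0.4292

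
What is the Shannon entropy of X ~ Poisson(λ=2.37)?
1.8009 nats

We have X ~ Poisson(λ=2.37).

The Shannon entropy measures the uncertainty or information content of the distribution.

For a Poisson distribution with λ=2.37:
H(X) = 1.8009 nats

(In bits, this would be 2.5981 bits.)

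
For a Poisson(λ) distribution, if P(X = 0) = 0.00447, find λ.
λ = 5.4104

For a Poisson(λ) distribution, the PMF at 0 is:
P(X = 0) = λ^0 e^(-λ) / 0! = e^(-λ)

Given P(X = 0) = 0.00447:
e^(-λ) = 0.00447
-λ = ln(0.00447)
λ = -ln(0.00447) = 5.4104

Verification: e^(-5.4104) = 0.00447 ✓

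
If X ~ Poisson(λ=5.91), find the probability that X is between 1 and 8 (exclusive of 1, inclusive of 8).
0.837649

We have X ~ Poisson(λ=5.91).

To find P(1 < X ≤ 8), we use:
P(1 < X ≤ 8) = P(X ≤ 8) - P(X ≤ 1)
                 = F(8) - F(1)
                 = 0.856390 - 0.018741
                 = 0.837649

So there's approximately a 83.8% chance that X falls in this range.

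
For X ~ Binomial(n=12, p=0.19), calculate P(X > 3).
0.179547

We have X ~ Binomial(n=12, p=0.19).

P(X > 3) = 1 - P(X ≤ 3)
                = 1 - F(3)
                = 1 - 0.820453
                = 0.179547

So there's approximately a 18.0% chance that X exceeds 3.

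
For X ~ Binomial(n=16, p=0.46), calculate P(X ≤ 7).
0.530554

We have X ~ Binomial(n=16, p=0.46).

The CDF gives us P(X ≤ k).

Using the CDF:
P(X ≤ 7) = 0.530554

This means there's approximately a 53.1% chance that X is at most 7.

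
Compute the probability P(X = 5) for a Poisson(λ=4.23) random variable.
0.164231

We have X ~ Poisson(λ=4.23).

For a Poisson distribution, the PMF gives us the probability of each outcome.

Using the PMF formula:
P(X = 5) = 0.164231

Rounded to 4 decimal places: 0.1642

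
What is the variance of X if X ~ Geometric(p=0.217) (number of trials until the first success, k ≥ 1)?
16.6281

We have X ~ Geometric(p=0.217) (number of trials until the first success, k ≥ 1).

For a Geometric distribution with p=0.217 (number of trials until the first success, k ≥ 1):
Var(X) = 16.6281

The variance measures the spread of the distribution around the mean.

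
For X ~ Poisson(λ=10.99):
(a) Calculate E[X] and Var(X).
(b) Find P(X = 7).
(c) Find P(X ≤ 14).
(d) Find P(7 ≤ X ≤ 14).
(a) E[X] = 10.9900, Var(X) = 10.9900
(b) P(X = 7) = 0.064812
(c) P(X ≤ 14) = 0.854771
(d) P(7 ≤ X ≤ 14) = 0.775744

We have X ~ Poisson(λ=10.99).

(a) Moments:
E[X] = 10.9900
Var(X) = 10.9900
σ = √Var(X) = 3.3151

(b) Point probability using PMF:
P(X = 7) = 0.064812

(c) Cumulative probability using CDF:
P(X ≤ 14) = F(14) = 0.854771

(d) Range probability:
P(7 ≤ X ≤ 14) = P(X ≤ 14) - P(X ≤ 6)
                   = F(14) - F(6)
                   = 0.854771 - 0.079026
                   = 0.775744

This means approximately 77.6% of outcomes fall in the interval [7, 14].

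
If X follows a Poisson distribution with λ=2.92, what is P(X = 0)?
0.053934

We have X ~ Poisson(λ=2.92).

For a Poisson distribution, the PMF gives us the probability of each outcome.

Using the PMF formula:
P(X = 0) = 0.053934

Rounded to 4 decimal places: 0.0539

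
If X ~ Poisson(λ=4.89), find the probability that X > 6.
0.221915

We have X ~ Poisson(λ=4.89).

P(X > 6) = 1 - P(X ≤ 6)
                = 1 - F(6)
                = 1 - 0.778085
                = 0.221915

So there's approximately a 22.2% chance that X exceeds 6.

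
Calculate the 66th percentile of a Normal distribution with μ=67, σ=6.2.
69.5573

We have X ~ Normal(μ=67, σ=6.2).

We want to find x such that P(X ≤ x) = 0.66.

This is the 66th percentile, which means 66% of values fall below this point.

Using the inverse CDF (quantile function):
x = F⁻¹(0.66) = 69.5573

Verification: P(X ≤ 69.5573) = 0.66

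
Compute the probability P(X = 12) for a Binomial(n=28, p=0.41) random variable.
0.147987

We have X ~ Binomial(n=28, p=0.41).

For a Binomial distribution, the PMF gives us the probability of each outcome.

Using the PMF formula:
P(X = 12) = 0.147987

Rounded to 4 decimal places: 0.1480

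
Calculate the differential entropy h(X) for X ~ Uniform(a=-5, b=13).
2.8904 nats

We have X ~ Uniform(a=-5, b=13).

The differential entropy measures the uncertainty or information content of the distribution.

For a Uniform distribution with a=-5, b=13:
h(X) = 2.8904 nats

(In bits, this would be 4.1699 bits.)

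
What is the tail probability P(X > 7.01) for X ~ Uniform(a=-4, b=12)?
0.311875

We have X ~ Uniform(a=-4, b=12).

P(X > 7.01) = 1 - P(X ≤ 7.01)
                = 1 - F(7.01)
                = 1 - 0.688125
                = 0.311875

So there's approximately a 31.2% chance that X exceeds 7.01.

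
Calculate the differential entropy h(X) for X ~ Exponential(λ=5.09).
-0.6273 nats

We have X ~ Exponential(λ=5.09).

The differential entropy measures the uncertainty or information content of the distribution.

For an Exponential distribution with λ=5.09:
h(X) = -0.6273 nats

(In bits, this would be -0.9050 bits.)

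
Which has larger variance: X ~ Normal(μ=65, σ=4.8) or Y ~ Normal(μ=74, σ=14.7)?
Y has larger variance (216.0900 > 23.0400)

Compute the variance for each distribution:

X ~ Normal(μ=65, σ=4.8):
Var(X) = 23.0400

Y ~ Normal(μ=74, σ=14.7):
Var(Y) = 216.0900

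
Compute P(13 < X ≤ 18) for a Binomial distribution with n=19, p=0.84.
0.893574

We have X ~ Binomial(n=19, p=0.84).

To find P(13 < X ≤ 18), we use:
P(13 < X ≤ 18) = P(X ≤ 18) - P(X ≤ 13)
                 = F(18) - F(13)
                 = 0.963583 - 0.070009
                 = 0.893574

So there's approximately a 89.4% chance that X falls in this range.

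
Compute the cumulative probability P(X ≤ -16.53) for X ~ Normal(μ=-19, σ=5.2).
0.682607

We have X ~ Normal(μ=-19, σ=5.2).

The CDF gives us P(X ≤ k).

Using the CDF:
P(X ≤ -16.53) = 0.682607

This means there's approximately a 68.3% chance that X is at most -16.53.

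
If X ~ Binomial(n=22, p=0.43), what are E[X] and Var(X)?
E[X] = 9.4600, Var(X) = 5.3922

We have X ~ Binomial(n=22, p=0.43).

For a Binomial distribution with n=22, p=0.43:

Expected value:
E[X] = 9.4600

Variance:
Var(X) = 5.3922

Standard deviation:
σ = √Var(X) = 2.3221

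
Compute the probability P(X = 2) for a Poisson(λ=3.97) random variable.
0.148731

We have X ~ Poisson(λ=3.97).

For a Poisson distribution, the PMF gives us the probability of each outcome.

Using the PMF formula:
P(X = 2) = 0.148731

Rounded to 4 decimal places: 0.1487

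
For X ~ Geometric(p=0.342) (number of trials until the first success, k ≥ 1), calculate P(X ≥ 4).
0.284890

We have X ~ Geometric(p=0.342) (number of trials until the first success, k ≥ 1).

For discrete distributions, P(X ≥ 4) = 1 - P(X ≤ 3).

P(X ≤ 3) = 0.715110
P(X ≥ 4) = 1 - 0.715110 = 0.284890

So there's approximately a 28.5% chance that X is at least 4.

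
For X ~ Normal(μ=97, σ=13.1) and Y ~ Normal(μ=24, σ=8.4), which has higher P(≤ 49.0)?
Y has higher probability (P(Y ≤ 49.0) = 0.9985 > P(X ≤ 49.0) = 0.0001)

Compute P(≤ 49.0) for each distribution:

X ~ Normal(μ=97, σ=13.1):
P(X ≤ 49.0) = 0.0001

Y ~ Normal(μ=24, σ=8.4):
P(Y ≤ 49.0) = 0.9985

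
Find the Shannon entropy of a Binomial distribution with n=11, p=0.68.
1.8480 nats

We have X ~ Binomial(n=11, p=0.68).

The Shannon entropy measures the uncertainty or information content of the distribution.

For a Binomial distribution with n=11, p=0.68:
H(X) = 1.8480 nats

(In bits, this would be 2.6661 bits.)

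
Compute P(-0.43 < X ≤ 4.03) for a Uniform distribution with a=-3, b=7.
0.446000

We have X ~ Uniform(a=-3, b=7).

To find P(-0.43 < X ≤ 4.03), we use:
P(-0.43 < X ≤ 4.03) = P(X ≤ 4.03) - P(X ≤ -0.43)
                 = F(4.03) - F(-0.43)
                 = 0.703000 - 0.257000
                 = 0.446000

So there's approximately a 44.6% chance that X falls in this range.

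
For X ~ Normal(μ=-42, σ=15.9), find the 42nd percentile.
-45.2101

We have X ~ Normal(μ=-42, σ=15.9).

We want to find x such that P(X ≤ x) = 0.42.

This is the 42nd percentile, which means 42% of values fall below this point.

Using the inverse CDF (quantile function):
x = F⁻¹(0.42) = -45.2101

Verification: P(X ≤ -45.2101) = 0.42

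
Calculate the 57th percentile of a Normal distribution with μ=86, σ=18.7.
89.2982

We have X ~ Normal(μ=86, σ=18.7).

We want to find x such that P(X ≤ x) = 0.57.

This is the 57th percentile, which means 57% of values fall below this point.

Using the inverse CDF (quantile function):
x = F⁻¹(0.57) = 89.2982

Verification: P(X ≤ 89.2982) = 0.57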